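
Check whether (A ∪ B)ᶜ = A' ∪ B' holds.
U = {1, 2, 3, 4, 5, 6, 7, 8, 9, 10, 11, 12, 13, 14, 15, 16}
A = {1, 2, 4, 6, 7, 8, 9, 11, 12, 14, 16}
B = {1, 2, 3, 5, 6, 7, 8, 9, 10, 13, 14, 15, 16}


LHS: A ∪ B = {1, 2, 3, 4, 5, 6, 7, 8, 9, 10, 11, 12, 13, 14, 15, 16}
(A ∪ B)' = U \ (A ∪ B) = ∅
A' = {3, 5, 10, 13, 15}, B' = {4, 11, 12}
Claimed RHS: A' ∪ B' = {3, 4, 5, 10, 11, 12, 13, 15}
Identity is INVALID: LHS = ∅ but the RHS claimed here equals {3, 4, 5, 10, 11, 12, 13, 15}. The correct form is (A ∪ B)' = A' ∩ B'.

Identity is invalid: (A ∪ B)' = ∅ but A' ∪ B' = {3, 4, 5, 10, 11, 12, 13, 15}. The correct De Morgan law is (A ∪ B)' = A' ∩ B'.


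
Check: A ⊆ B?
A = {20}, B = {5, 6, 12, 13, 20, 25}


A ⊆ B means every element of A is in B.
All elements of A are in B.
So A ⊆ B.

Yes, A ⊆ B


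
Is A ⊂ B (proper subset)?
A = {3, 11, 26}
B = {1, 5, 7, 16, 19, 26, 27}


A ⊂ B requires: A ⊆ B AND A ≠ B.
A ⊆ B? No
A ⊄ B, so A is not a proper subset.

No, A is not a proper subset of B


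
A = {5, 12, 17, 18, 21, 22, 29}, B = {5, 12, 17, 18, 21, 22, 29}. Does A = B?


Two sets are equal iff they have exactly the same elements.
A = {5, 12, 17, 18, 21, 22, 29}
B = {5, 12, 17, 18, 21, 22, 29}
Same elements → A = B

Yes, A = B


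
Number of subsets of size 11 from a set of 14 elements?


C(n,k) = n! / (k!(n-k)!)
C(14,11) = 14! / (11!3!)
= 364

C(14,11) = 364


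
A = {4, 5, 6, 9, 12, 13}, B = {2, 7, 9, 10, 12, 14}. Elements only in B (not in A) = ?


A = {4, 5, 6, 9, 12, 13}
B = {2, 7, 9, 10, 12, 14}
Region: only in B (not in A)
Elements: {2, 7, 10, 14}

Elements only in B (not in A): {2, 7, 10, 14}


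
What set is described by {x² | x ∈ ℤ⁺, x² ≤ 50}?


Checking each candidate:
Condition: positive perfect squares ≤ 50
Result = {1, 4, 9, 16, 25, 36, 49}

{1, 4, 9, 16, 25, 36, 49}


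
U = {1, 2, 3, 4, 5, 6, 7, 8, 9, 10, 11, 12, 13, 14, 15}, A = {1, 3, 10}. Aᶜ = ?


Aᶜ = U \ A = elements in U but not in A
U = {1, 2, 3, 4, 5, 6, 7, 8, 9, 10, 11, 12, 13, 14, 15}
A = {1, 3, 10}
Aᶜ = {2, 4, 5, 6, 7, 8, 9, 11, 12, 13, 14, 15}

Aᶜ = {2, 4, 5, 6, 7, 8, 9, 11, 12, 13, 14, 15}


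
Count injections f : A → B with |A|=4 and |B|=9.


An injection sends each of |A| = 4 inputs to a distinct output in B.
# injections = |B|·(|B|-1)·…·(|B|-|A|+1) = 9! / (9 - 4)!
= 9 × 8 × 7 × 6
= 3024

Number of injections = 3024


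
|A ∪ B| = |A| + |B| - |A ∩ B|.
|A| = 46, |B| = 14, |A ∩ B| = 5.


|A ∪ B| = |A| + |B| - |A ∩ B|
= 46 + 14 - 5
= 55

|A ∪ B| = 55


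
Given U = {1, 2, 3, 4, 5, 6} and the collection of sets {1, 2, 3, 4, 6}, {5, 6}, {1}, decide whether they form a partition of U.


A partition requires: (1) non-empty parts, (2) pairwise disjoint, (3) union = U
Parts: {1, 2, 3, 4, 6}, {5, 6}, {1}
Union of parts: {1, 2, 3, 4, 5, 6}
U = {1, 2, 3, 4, 5, 6}
All non-empty? True
Pairwise disjoint? False
Covers U? True

No, not a valid partition


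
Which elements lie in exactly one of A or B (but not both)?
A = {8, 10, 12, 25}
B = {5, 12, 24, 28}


A △ B = (A \ B) ∪ (B \ A) = elements in exactly one of A or B
A \ B = {8, 10, 25}
B \ A = {5, 24, 28}
A △ B = {5, 8, 10, 24, 25, 28}

A △ B = {5, 8, 10, 24, 25, 28}


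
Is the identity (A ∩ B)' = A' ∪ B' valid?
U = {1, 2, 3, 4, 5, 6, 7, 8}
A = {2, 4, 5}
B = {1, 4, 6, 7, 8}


LHS: A ∩ B = {4}
(A ∩ B)' = U \ (A ∩ B) = {1, 2, 3, 5, 6, 7, 8}
A' = {1, 3, 6, 7, 8}, B' = {2, 3, 5}
Claimed RHS: A' ∪ B' = {1, 2, 3, 5, 6, 7, 8}
Identity is VALID: LHS = RHS = {1, 2, 3, 5, 6, 7, 8} ✓

Identity is valid. (A ∩ B)' = A' ∪ B' = {1, 2, 3, 5, 6, 7, 8}


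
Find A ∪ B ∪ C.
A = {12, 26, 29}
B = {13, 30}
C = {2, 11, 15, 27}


A ∪ B = {12, 13, 26, 29, 30}
(A ∪ B) ∪ C = {2, 11, 12, 13, 15, 26, 27, 29, 30}

A ∪ B ∪ C = {2, 11, 12, 13, 15, 26, 27, 29, 30}


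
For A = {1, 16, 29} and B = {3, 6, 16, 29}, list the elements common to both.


A ∩ B = elements in both A and B
A = {1, 16, 29}
B = {3, 6, 16, 29}
A ∩ B = {16, 29}

A ∩ B = {16, 29}


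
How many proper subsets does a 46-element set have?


Total subsets = 2^n = 2^46 = 70368744177664
Proper subsets exclude the set itself: 2^n - 1
= 70368744177664 - 1
= 70368744177663

Number of proper subsets = 70368744177663


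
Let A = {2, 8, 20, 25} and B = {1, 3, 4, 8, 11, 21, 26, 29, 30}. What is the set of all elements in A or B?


A ∪ B = all elements in A or B (or both)
A = {2, 8, 20, 25}
B = {1, 3, 4, 8, 11, 21, 26, 29, 30}
A ∪ B = {1, 2, 3, 4, 8, 11, 20, 21, 25, 26, 29, 30}

A ∪ B = {1, 2, 3, 4, 8, 11, 20, 21, 25, 26, 29, 30}


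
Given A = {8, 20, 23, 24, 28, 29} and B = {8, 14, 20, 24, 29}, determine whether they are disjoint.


Disjoint means A ∩ B = ∅.
A ∩ B = {8, 20, 24, 29}
A ∩ B ≠ ∅, so A and B are NOT disjoint.

No, A and B are not disjoint (A ∩ B = {8, 20, 24, 29})


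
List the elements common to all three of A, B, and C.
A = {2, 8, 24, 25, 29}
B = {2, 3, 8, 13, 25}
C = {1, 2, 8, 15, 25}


A ∩ B = {2, 8, 25}
(A ∩ B) ∩ C = {2, 8, 25}

A ∩ B ∩ C = {2, 8, 25}


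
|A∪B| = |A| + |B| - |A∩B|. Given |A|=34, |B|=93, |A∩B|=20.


|A ∪ B| = |A| + |B| - |A ∩ B|
= 34 + 93 - 20
= 107

|A ∪ B| = 107


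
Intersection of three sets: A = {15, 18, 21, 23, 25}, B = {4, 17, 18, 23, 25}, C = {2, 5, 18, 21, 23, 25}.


A ∩ B = {18, 23, 25}
(A ∩ B) ∩ C = {18, 23, 25}

A ∩ B ∩ C = {18, 23, 25}


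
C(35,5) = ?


C(n,k) = n! / (k!(n-k)!)
C(35,5) = 35! / (5!30!)
= 324632

C(35,5) = 324632


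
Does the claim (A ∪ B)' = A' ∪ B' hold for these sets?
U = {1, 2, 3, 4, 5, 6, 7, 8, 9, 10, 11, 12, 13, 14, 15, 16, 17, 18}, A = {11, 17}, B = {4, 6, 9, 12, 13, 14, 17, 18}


LHS: A ∪ B = {4, 6, 9, 11, 12, 13, 14, 17, 18}
(A ∪ B)' = U \ (A ∪ B) = {1, 2, 3, 5, 7, 8, 10, 15, 16}
A' = {1, 2, 3, 4, 5, 6, 7, 8, 9, 10, 12, 13, 14, 15, 16, 18}, B' = {1, 2, 3, 5, 7, 8, 10, 11, 15, 16}
Claimed RHS: A' ∪ B' = {1, 2, 3, 4, 5, 6, 7, 8, 9, 10, 11, 12, 13, 14, 15, 16, 18}
Identity is INVALID: LHS = {1, 2, 3, 5, 7, 8, 10, 15, 16} but the RHS claimed here equals {1, 2, 3, 4, 5, 6, 7, 8, 9, 10, 11, 12, 13, 14, 15, 16, 18}. The correct form is (A ∪ B)' = A' ∩ B'.

Identity is invalid: (A ∪ B)' = {1, 2, 3, 5, 7, 8, 10, 15, 16} but A' ∪ B' = {1, 2, 3, 4, 5, 6, 7, 8, 9, 10, 11, 12, 13, 14, 15, 16, 18}. The correct De Morgan law is (A ∪ B)' = A' ∩ B'.


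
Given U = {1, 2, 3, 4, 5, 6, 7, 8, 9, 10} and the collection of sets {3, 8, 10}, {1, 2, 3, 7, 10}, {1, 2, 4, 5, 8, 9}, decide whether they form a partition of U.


A partition requires: (1) non-empty parts, (2) pairwise disjoint, (3) union = U
Parts: {3, 8, 10}, {1, 2, 3, 7, 10}, {1, 2, 4, 5, 8, 9}
Union of parts: {1, 2, 3, 4, 5, 7, 8, 9, 10}
U = {1, 2, 3, 4, 5, 6, 7, 8, 9, 10}
All non-empty? True
Pairwise disjoint? False
Covers U? False

No, not a valid partition


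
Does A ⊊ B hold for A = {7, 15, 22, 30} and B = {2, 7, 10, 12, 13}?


A ⊂ B requires: A ⊆ B AND A ≠ B.
A ⊆ B? No
A ⊄ B, so A is not a proper subset.

No, A is not a proper subset of B


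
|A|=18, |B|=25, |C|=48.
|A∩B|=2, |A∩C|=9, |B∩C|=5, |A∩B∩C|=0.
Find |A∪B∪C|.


|A∪B∪C| = |A|+|B|+|C| - |A∩B|-|A∩C|-|B∩C| + |A∩B∩C|
= 18+25+48 - 2-9-5 + 0
= 91 - 16 + 0
= 75

|A ∪ B ∪ C| = 75


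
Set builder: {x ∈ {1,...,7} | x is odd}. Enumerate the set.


Checking each candidate:
Condition: odd numbers in {1,...,7}
Result = {1, 3, 5, 7}

{1, 3, 5, 7}


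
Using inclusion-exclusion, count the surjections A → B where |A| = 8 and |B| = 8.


n = |A| = 8, k = |B| = 8. Surjections via inclusion-exclusion:
S(n,k) = Σ(-1)^i × C(k,i) × (k-i)^n, i=0 to k
i=0: (-1)^0×C(8,0)×8^8 = 16777216
i=1: (-1)^1×C(8,1)×7^8 = -46118408
i=2: (-1)^2×C(8,2)×6^8 = 47029248
i=3: (-1)^3×C(8,3)×5^8 = -21875000
i=4: (-1)^4×C(8,4)×4^8 = 4587520
i=5: (-1)^5×C(8,5)×3^8 = -367416
i=6: (-1)^6×C(8,6)×2^8 = 7168
i=7: (-1)^7×C(8,7)×1^8 = -8
i=8: (-1)^8×C(8,8)×0^8 = 0
Total = 40320

Number of surjections = 40320


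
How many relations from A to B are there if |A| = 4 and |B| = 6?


A relation from A to B is any subset of A × B.
|A × B| = 4 × 6 = 24
# relations = 2^|A × B| = 2^24 = 16777216

Number of relations = 16777216


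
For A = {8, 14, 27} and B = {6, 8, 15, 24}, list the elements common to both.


A ∩ B = elements in both A and B
A = {8, 14, 27}
B = {6, 8, 15, 24}
A ∩ B = {8}

A ∩ B = {8}


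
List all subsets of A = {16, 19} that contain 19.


A subset of A contains 19 iff the remaining 1 elements form any subset of A \ {19}.
Count: 2^(n-1) = 2^1 = 2
Subsets containing 19: {19}, {16, 19}

Subsets containing 19 (2 total): {19}, {16, 19}


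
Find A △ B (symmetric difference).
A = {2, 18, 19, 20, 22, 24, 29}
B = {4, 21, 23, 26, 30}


A △ B = (A \ B) ∪ (B \ A) = elements in exactly one of A or B
A \ B = {2, 18, 19, 20, 22, 24, 29}
B \ A = {4, 21, 23, 26, 30}
A △ B = {2, 4, 18, 19, 20, 21, 22, 23, 24, 26, 29, 30}

A △ B = {2, 4, 18, 19, 20, 21, 22, 23, 24, 26, 29, 30}


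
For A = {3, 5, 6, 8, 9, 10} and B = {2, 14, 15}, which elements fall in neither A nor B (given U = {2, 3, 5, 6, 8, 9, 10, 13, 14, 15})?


A = {3, 5, 6, 8, 9, 10}
B = {2, 14, 15}
Region: in neither A nor B (given U = {2, 3, 5, 6, 8, 9, 10, 13, 14, 15})
Elements: {13}

Elements in neither A nor B (given U = {2, 3, 5, 6, 8, 9, 10, 13, 14, 15}): {13}


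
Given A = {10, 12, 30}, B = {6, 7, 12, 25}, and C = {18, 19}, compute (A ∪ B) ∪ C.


A ∪ B = {6, 7, 10, 12, 25, 30}
(A ∪ B) ∪ C = {6, 7, 10, 12, 18, 19, 25, 30}

A ∪ B ∪ C = {6, 7, 10, 12, 18, 19, 25, 30}


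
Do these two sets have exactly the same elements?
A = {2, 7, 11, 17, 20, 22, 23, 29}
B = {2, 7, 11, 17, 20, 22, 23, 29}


Two sets are equal iff they have exactly the same elements.
A = {2, 7, 11, 17, 20, 22, 23, 29}
B = {2, 7, 11, 17, 20, 22, 23, 29}
Same elements → A = B

Yes, A = B


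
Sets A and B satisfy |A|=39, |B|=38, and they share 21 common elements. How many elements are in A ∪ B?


|A ∪ B| = |A| + |B| - |A ∩ B|
= 39 + 38 - 21
= 56

|A ∪ B| = 56


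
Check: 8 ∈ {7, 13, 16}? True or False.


A = {7, 13, 16}
Checking if 8 is in A
8 is not in A → False

8 ∉ A


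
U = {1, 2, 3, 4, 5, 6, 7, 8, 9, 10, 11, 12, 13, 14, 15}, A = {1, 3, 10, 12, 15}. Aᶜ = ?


Aᶜ = U \ A = elements in U but not in A
U = {1, 2, 3, 4, 5, 6, 7, 8, 9, 10, 11, 12, 13, 14, 15}
A = {1, 3, 10, 12, 15}
Aᶜ = {2, 4, 5, 6, 7, 8, 9, 11, 13, 14}

Aᶜ = {2, 4, 5, 6, 7, 8, 9, 11, 13, 14}


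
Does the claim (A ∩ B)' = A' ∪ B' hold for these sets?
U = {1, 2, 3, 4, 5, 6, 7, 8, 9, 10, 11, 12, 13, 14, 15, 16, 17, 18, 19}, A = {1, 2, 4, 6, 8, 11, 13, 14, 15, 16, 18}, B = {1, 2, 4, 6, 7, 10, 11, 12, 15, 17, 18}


LHS: A ∩ B = {1, 2, 4, 6, 11, 15, 18}
(A ∩ B)' = U \ (A ∩ B) = {3, 5, 7, 8, 9, 10, 12, 13, 14, 16, 17, 19}
A' = {3, 5, 7, 9, 10, 12, 17, 19}, B' = {3, 5, 8, 9, 13, 14, 16, 19}
Claimed RHS: A' ∪ B' = {3, 5, 7, 8, 9, 10, 12, 13, 14, 16, 17, 19}
Identity is VALID: LHS = RHS = {3, 5, 7, 8, 9, 10, 12, 13, 14, 16, 17, 19} ✓

Identity is valid. (A ∩ B)' = A' ∪ B' = {3, 5, 7, 8, 9, 10, 12, 13, 14, 16, 17, 19}


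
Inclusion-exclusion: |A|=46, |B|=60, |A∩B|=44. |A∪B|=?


|A ∪ B| = |A| + |B| - |A ∩ B|
= 46 + 60 - 44
= 62

|A ∪ B| = 62


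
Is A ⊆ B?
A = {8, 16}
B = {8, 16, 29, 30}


A ⊆ B means every element of A is in B.
All elements of A are in B.
So A ⊆ B.

Yes, A ⊆ B


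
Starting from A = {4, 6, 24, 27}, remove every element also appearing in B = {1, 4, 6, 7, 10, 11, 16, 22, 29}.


A \ B = elements in A but not in B
A = {4, 6, 24, 27}
B = {1, 4, 6, 7, 10, 11, 16, 22, 29}
Remove from A any elements in B
A \ B = {24, 27}

A \ B = {24, 27}


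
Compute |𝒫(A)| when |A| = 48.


Number of subsets = 2^n
= 2^48
= 281474976710656

|P(A)| = 281474976710656


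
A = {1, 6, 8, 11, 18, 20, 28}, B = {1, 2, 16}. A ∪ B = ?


A ∪ B = all elements in A or B (or both)
A = {1, 6, 8, 11, 18, 20, 28}
B = {1, 2, 16}
A ∪ B = {1, 2, 6, 8, 11, 16, 18, 20, 28}

A ∪ B = {1, 2, 6, 8, 11, 16, 18, 20, 28}


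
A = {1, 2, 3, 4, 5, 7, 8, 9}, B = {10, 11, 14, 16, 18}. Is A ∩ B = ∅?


Disjoint means A ∩ B = ∅.
A ∩ B = ∅
A ∩ B = ∅, so A and B are disjoint.

Yes, A and B are disjoint


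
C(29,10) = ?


C(n,k) = n! / (k!(n-k)!)
C(29,10) = 29! / (10!19!)
= 20030010

C(29,10) = 20030010


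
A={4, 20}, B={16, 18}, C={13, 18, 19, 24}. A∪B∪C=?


A ∪ B = {4, 16, 18, 20}
(A ∪ B) ∪ C = {4, 13, 16, 18, 19, 20, 24}

A ∪ B ∪ C = {4, 13, 16, 18, 19, 20, 24}


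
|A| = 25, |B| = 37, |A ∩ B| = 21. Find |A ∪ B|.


|A ∪ B| = |A| + |B| - |A ∩ B|
= 25 + 37 - 21
= 41

|A ∪ B| = 41


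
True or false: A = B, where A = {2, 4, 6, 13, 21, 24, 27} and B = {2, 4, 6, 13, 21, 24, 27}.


Two sets are equal iff they have exactly the same elements.
A = {2, 4, 6, 13, 21, 24, 27}
B = {2, 4, 6, 13, 21, 24, 27}
Same elements → A = B

Yes, A = B


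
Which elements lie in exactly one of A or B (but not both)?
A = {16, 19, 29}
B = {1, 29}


A △ B = (A \ B) ∪ (B \ A) = elements in exactly one of A or B
A \ B = {16, 19}
B \ A = {1}
A △ B = {1, 16, 19}

A △ B = {1, 16, 19}


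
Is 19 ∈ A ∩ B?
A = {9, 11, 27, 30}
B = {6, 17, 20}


A = {9, 11, 27, 30}, B = {6, 17, 20}
A ∩ B = elements in both A and B
A ∩ B = ∅
Checking if 19 ∈ A ∩ B
19 is not in A ∩ B → False

19 ∉ A ∩ B


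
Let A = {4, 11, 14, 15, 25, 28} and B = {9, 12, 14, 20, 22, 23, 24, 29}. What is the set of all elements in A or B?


A ∪ B = all elements in A or B (or both)
A = {4, 11, 14, 15, 25, 28}
B = {9, 12, 14, 20, 22, 23, 24, 29}
A ∪ B = {4, 9, 11, 12, 14, 15, 20, 22, 23, 24, 25, 28, 29}

A ∪ B = {4, 9, 11, 12, 14, 15, 20, 22, 23, 24, 25, 28, 29}


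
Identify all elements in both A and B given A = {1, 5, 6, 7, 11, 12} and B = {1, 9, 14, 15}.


A = {1, 5, 6, 7, 11, 12}
B = {1, 9, 14, 15}
Region: in both A and B
Elements: {1}

Elements in both A and B: {1}


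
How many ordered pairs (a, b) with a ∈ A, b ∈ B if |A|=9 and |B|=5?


|A × B| = |A| × |B|
= 9 × 5
= 45

|A × B| = 45


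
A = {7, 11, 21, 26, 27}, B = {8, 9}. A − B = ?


A \ B = elements in A but not in B
A = {7, 11, 21, 26, 27}
B = {8, 9}
Remove from A any elements in B
A \ B = {7, 11, 21, 26, 27}

A \ B = {7, 11, 21, 26, 27}


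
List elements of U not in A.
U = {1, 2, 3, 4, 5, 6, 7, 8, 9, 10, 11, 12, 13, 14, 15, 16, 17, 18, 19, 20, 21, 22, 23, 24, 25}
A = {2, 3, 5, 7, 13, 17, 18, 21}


Aᶜ = U \ A = elements in U but not in A
U = {1, 2, 3, 4, 5, 6, 7, 8, 9, 10, 11, 12, 13, 14, 15, 16, 17, 18, 19, 20, 21, 22, 23, 24, 25}
A = {2, 3, 5, 7, 13, 17, 18, 21}
Aᶜ = {1, 4, 6, 8, 9, 10, 11, 12, 14, 15, 16, 19, 20, 22, 23, 24, 25}

Aᶜ = {1, 4, 6, 8, 9, 10, 11, 12, 14, 15, 16, 19, 20, 22, 23, 24, 25}


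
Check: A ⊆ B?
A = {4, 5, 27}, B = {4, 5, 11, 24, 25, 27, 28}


A ⊆ B means every element of A is in B.
All elements of A are in B.
So A ⊆ B.

Yes, A ⊆ B


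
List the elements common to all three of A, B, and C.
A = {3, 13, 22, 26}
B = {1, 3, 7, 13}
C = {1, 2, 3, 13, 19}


A ∩ B = {3, 13}
(A ∩ B) ∩ C = {3, 13}

A ∩ B ∩ C = {3, 13}


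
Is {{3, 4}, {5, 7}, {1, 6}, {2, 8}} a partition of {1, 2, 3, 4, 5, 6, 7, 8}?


A partition requires: (1) non-empty parts, (2) pairwise disjoint, (3) union = U
Parts: {3, 4}, {5, 7}, {1, 6}, {2, 8}
Union of parts: {1, 2, 3, 4, 5, 6, 7, 8}
U = {1, 2, 3, 4, 5, 6, 7, 8}
All non-empty? True
Pairwise disjoint? True
Covers U? True

Yes, valid partition


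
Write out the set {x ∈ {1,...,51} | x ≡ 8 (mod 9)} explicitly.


Checking each candidate:
Condition: x in {1,...,51} with x ≡ 8 (mod 9)
Result = {8, 17, 26, 35, 44}

{8, 17, 26, 35, 44}


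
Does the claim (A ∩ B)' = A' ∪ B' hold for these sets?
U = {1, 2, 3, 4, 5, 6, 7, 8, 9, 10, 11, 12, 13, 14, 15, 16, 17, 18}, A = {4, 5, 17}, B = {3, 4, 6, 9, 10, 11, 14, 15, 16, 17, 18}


LHS: A ∩ B = {4, 17}
(A ∩ B)' = U \ (A ∩ B) = {1, 2, 3, 5, 6, 7, 8, 9, 10, 11, 12, 13, 14, 15, 16, 18}
A' = {1, 2, 3, 6, 7, 8, 9, 10, 11, 12, 13, 14, 15, 16, 18}, B' = {1, 2, 5, 7, 8, 12, 13}
Claimed RHS: A' ∪ B' = {1, 2, 3, 5, 6, 7, 8, 9, 10, 11, 12, 13, 14, 15, 16, 18}
Identity is VALID: LHS = RHS = {1, 2, 3, 5, 6, 7, 8, 9, 10, 11, 12, 13, 14, 15, 16, 18} ✓

Identity is valid. (A ∩ B)' = A' ∪ B' = {1, 2, 3, 5, 6, 7, 8, 9, 10, 11, 12, 13, 14, 15, 16, 18}


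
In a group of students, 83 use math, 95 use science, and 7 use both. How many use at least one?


|A ∪ B| = |A| + |B| - |A ∩ B|
= 83 + 95 - 7
= 171

|A ∪ B| = 171


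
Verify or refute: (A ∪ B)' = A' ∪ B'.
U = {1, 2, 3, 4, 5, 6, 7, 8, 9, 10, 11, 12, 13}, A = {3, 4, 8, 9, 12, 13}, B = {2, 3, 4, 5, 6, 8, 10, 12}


LHS: A ∪ B = {2, 3, 4, 5, 6, 8, 9, 10, 12, 13}
(A ∪ B)' = U \ (A ∪ B) = {1, 7, 11}
A' = {1, 2, 5, 6, 7, 10, 11}, B' = {1, 7, 9, 11, 13}
Claimed RHS: A' ∪ B' = {1, 2, 5, 6, 7, 9, 10, 11, 13}
Identity is INVALID: LHS = {1, 7, 11} but the RHS claimed here equals {1, 2, 5, 6, 7, 9, 10, 11, 13}. The correct form is (A ∪ B)' = A' ∩ B'.

Identity is invalid: (A ∪ B)' = {1, 7, 11} but A' ∪ B' = {1, 2, 5, 6, 7, 9, 10, 11, 13}. The correct De Morgan law is (A ∪ B)' = A' ∩ B'.


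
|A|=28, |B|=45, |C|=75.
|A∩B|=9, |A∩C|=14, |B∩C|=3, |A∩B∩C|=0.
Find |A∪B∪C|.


|A∪B∪C| = |A|+|B|+|C| - |A∩B|-|A∩C|-|B∩C| + |A∩B∩C|
= 28+45+75 - 9-14-3 + 0
= 148 - 26 + 0
= 122

|A ∪ B ∪ C| = 122


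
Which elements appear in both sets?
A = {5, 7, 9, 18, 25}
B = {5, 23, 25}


A ∩ B = elements in both A and B
A = {5, 7, 9, 18, 25}
B = {5, 23, 25}
A ∩ B = {5, 25}

A ∩ B = {5, 25}


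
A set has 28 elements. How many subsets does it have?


Number of subsets = 2^n
= 2^28
= 268435456

|P(A)| = 268435456


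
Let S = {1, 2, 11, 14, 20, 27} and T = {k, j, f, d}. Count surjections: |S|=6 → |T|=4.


n = |S| = 6, k = |T| = 4. Surjections via inclusion-exclusion:
S(n,k) = Σ(-1)^i × C(k,i) × (k-i)^n, i=0 to k
i=0: (-1)^0×C(4,0)×4^6 = 4096
i=1: (-1)^1×C(4,1)×3^6 = -2916
i=2: (-1)^2×C(4,2)×2^6 = 384
i=3: (-1)^3×C(4,3)×1^6 = -4
i=4: (-1)^4×C(4,4)×0^6 = 0
Total = 1560

Number of surjections = 1560


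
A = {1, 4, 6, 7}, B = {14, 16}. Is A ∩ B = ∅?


Disjoint means A ∩ B = ∅.
A ∩ B = ∅
A ∩ B = ∅, so A and B are disjoint.

Yes, A and B are disjoint


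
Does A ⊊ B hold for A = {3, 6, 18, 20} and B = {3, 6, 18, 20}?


A ⊂ B requires: A ⊆ B AND A ≠ B.
A ⊆ B? Yes
A = B? Yes
A = B, so A is not a PROPER subset.

No, A is not a proper subset of B


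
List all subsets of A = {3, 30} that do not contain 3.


A subset of A that omits 3 is a subset of A \ {3}, so there are 2^(n-1) = 2^1 = 2 of them.
Subsets excluding 3: ∅, {30}

Subsets excluding 3 (2 total): ∅, {30}


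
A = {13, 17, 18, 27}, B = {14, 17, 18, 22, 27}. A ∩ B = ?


A ∩ B = elements in both A and B
A = {13, 17, 18, 27}
B = {14, 17, 18, 22, 27}
A ∩ B = {17, 18, 27}

A ∩ B = {17, 18, 27}


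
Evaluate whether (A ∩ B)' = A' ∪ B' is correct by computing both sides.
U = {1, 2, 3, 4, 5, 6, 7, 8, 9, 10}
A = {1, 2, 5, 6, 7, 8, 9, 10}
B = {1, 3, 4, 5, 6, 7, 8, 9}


LHS: A ∩ B = {1, 5, 6, 7, 8, 9}
(A ∩ B)' = U \ (A ∩ B) = {2, 3, 4, 10}
A' = {3, 4}, B' = {2, 10}
Claimed RHS: A' ∪ B' = {2, 3, 4, 10}
Identity is VALID: LHS = RHS = {2, 3, 4, 10} ✓

Identity is valid. (A ∩ B)' = A' ∪ B' = {2, 3, 4, 10}


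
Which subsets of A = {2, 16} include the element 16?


A subset of A contains 16 iff the remaining 1 elements form any subset of A \ {16}.
Count: 2^(n-1) = 2^1 = 2
Subsets containing 16: {16}, {2, 16}

Subsets containing 16 (2 total): {16}, {2, 16}


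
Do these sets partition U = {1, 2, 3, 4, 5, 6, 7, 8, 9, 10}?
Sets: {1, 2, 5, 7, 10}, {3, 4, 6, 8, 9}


A partition requires: (1) non-empty parts, (2) pairwise disjoint, (3) union = U
Parts: {1, 2, 5, 7, 10}, {3, 4, 6, 8, 9}
Union of parts: {1, 2, 3, 4, 5, 6, 7, 8, 9, 10}
U = {1, 2, 3, 4, 5, 6, 7, 8, 9, 10}
All non-empty? True
Pairwise disjoint? True
Covers U? True

Yes, valid partition


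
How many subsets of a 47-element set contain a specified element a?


Subsets of A containing a correspond to subsets of A \ {a}, which has 46 elements.
Count = 2^(n-1) = 2^46
= 70368744177664

Number of subsets containing a = 70368744177664


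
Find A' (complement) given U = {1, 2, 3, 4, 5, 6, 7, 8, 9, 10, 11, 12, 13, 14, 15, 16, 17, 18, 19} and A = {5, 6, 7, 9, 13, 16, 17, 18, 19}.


Aᶜ = U \ A = elements in U but not in A
U = {1, 2, 3, 4, 5, 6, 7, 8, 9, 10, 11, 12, 13, 14, 15, 16, 17, 18, 19}
A = {5, 6, 7, 9, 13, 16, 17, 18, 19}
Aᶜ = {1, 2, 3, 4, 8, 10, 11, 12, 14, 15}

Aᶜ = {1, 2, 3, 4, 8, 10, 11, 12, 14, 15}


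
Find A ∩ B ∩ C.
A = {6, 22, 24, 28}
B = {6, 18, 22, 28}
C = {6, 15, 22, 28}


A ∩ B = {6, 22, 28}
(A ∩ B) ∩ C = {6, 22, 28}

A ∩ B ∩ C = {6, 22, 28}


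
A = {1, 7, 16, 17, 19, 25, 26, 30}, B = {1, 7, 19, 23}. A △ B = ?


A △ B = (A \ B) ∪ (B \ A) = elements in exactly one of A or B
A \ B = {16, 17, 25, 26, 30}
B \ A = {23}
A △ B = {16, 17, 23, 25, 26, 30}

A △ B = {16, 17, 23, 25, 26, 30}


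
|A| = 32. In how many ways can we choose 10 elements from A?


C(n,k) = n! / (k!(n-k)!)
C(32,10) = 32! / (10!22!)
= 64512240

C(32,10) = 64512240


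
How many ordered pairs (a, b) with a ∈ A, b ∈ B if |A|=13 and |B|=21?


|A × B| = |A| × |B|
= 13 × 21
= 273

|A × B| = 273


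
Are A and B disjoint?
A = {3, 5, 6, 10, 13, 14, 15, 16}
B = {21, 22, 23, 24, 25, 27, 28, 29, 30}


Disjoint means A ∩ B = ∅.
A ∩ B = ∅
A ∩ B = ∅, so A and B are disjoint.

Yes, A and B are disjoint


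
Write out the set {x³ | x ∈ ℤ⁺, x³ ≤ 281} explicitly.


Checking each candidate:
Condition: positive perfect cubes ≤ 281
Result = {1, 8, 27, 64, 125, 216}

{1, 8, 27, 64, 125, 216}


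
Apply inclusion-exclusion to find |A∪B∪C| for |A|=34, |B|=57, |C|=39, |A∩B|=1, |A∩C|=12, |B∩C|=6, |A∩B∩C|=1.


|A∪B∪C| = |A|+|B|+|C| - |A∩B|-|A∩C|-|B∩C| + |A∩B∩C|
= 34+57+39 - 1-12-6 + 1
= 130 - 19 + 1
= 112

|A ∪ B ∪ C| = 112


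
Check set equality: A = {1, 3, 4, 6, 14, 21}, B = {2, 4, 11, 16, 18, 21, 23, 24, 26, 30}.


Two sets are equal iff they have exactly the same elements.
A = {1, 3, 4, 6, 14, 21}
B = {2, 4, 11, 16, 18, 21, 23, 24, 26, 30}
Differences: {1, 2, 3, 6, 11, 14, 16, 18, 23, 24, 26, 30}
A ≠ B

No, A ≠ B


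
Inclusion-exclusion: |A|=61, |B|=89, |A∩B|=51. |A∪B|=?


|A ∪ B| = |A| + |B| - |A ∩ B|
= 61 + 89 - 51
= 99

|A ∪ B| = 99


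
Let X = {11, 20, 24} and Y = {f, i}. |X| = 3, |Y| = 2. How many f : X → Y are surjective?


n = |X| = 3, k = |Y| = 2. Surjections via inclusion-exclusion:
S(n,k) = Σ(-1)^i × C(k,i) × (k-i)^n, i=0 to k
i=0: (-1)^0×C(2,0)×2^3 = 8
i=1: (-1)^1×C(2,1)×1^3 = -2
i=2: (-1)^2×C(2,2)×0^3 = 0
Total = 6

Number of surjections = 6


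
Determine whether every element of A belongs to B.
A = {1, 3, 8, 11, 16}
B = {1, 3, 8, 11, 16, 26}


A ⊆ B means every element of A is in B.
All elements of A are in B.
So A ⊆ B.

Yes, A ⊆ B


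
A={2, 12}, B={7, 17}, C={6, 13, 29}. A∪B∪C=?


A ∪ B = {2, 7, 12, 17}
(A ∪ B) ∪ C = {2, 6, 7, 12, 13, 17, 29}

A ∪ B ∪ C = {2, 6, 7, 12, 13, 17, 29}


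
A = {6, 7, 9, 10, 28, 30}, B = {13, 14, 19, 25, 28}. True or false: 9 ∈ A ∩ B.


A = {6, 7, 9, 10, 28, 30}, B = {13, 14, 19, 25, 28}
A ∩ B = elements in both A and B
A ∩ B = {28}
Checking if 9 ∈ A ∩ B
9 is not in A ∩ B → False

9 ∉ A ∩ B


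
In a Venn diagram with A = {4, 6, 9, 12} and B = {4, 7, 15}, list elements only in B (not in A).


A = {4, 6, 9, 12}
B = {4, 7, 15}
Region: only in B (not in A)
Elements: {7, 15}

Elements only in B (not in A): {7, 15}


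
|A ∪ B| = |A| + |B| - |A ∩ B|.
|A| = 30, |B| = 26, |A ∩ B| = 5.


|A ∪ B| = |A| + |B| - |A ∩ B|
= 30 + 26 - 5
= 51

|A ∪ B| = 51


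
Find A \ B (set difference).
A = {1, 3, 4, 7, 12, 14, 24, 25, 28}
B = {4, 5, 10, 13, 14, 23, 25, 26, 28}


A \ B = elements in A but not in B
A = {1, 3, 4, 7, 12, 14, 24, 25, 28}
B = {4, 5, 10, 13, 14, 23, 25, 26, 28}
Remove from A any elements in B
A \ B = {1, 3, 7, 12, 24}

A \ B = {1, 3, 7, 12, 24}


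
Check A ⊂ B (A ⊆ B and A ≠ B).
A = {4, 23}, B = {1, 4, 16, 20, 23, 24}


A ⊂ B requires: A ⊆ B AND A ≠ B.
A ⊆ B? Yes
A = B? No
A ⊂ B: Yes (A is a proper subset of B)

Yes, A ⊂ B


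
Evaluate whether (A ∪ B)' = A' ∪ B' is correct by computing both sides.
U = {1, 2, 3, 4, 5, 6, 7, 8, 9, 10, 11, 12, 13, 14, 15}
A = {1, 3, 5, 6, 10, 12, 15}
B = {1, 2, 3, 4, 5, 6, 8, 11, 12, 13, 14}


LHS: A ∪ B = {1, 2, 3, 4, 5, 6, 8, 10, 11, 12, 13, 14, 15}
(A ∪ B)' = U \ (A ∪ B) = {7, 9}
A' = {2, 4, 7, 8, 9, 11, 13, 14}, B' = {7, 9, 10, 15}
Claimed RHS: A' ∪ B' = {2, 4, 7, 8, 9, 10, 11, 13, 14, 15}
Identity is INVALID: LHS = {7, 9} but the RHS claimed here equals {2, 4, 7, 8, 9, 10, 11, 13, 14, 15}. The correct form is (A ∪ B)' = A' ∩ B'.

Identity is invalid: (A ∪ B)' = {7, 9} but A' ∪ B' = {2, 4, 7, 8, 9, 10, 11, 13, 14, 15}. The correct De Morgan law is (A ∪ B)' = A' ∩ B'.


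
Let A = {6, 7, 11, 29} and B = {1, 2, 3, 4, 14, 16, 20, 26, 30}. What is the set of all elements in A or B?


A ∪ B = all elements in A or B (or both)
A = {6, 7, 11, 29}
B = {1, 2, 3, 4, 14, 16, 20, 26, 30}
A ∪ B = {1, 2, 3, 4, 6, 7, 11, 14, 16, 20, 26, 29, 30}

A ∪ B = {1, 2, 3, 4, 6, 7, 11, 14, 16, 20, 26, 29, 30}


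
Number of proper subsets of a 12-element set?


Total subsets = 2^n = 2^12 = 4096
Proper subsets exclude the set itself: 2^n - 1
= 4096 - 1
= 4095

Number of proper subsets = 4095


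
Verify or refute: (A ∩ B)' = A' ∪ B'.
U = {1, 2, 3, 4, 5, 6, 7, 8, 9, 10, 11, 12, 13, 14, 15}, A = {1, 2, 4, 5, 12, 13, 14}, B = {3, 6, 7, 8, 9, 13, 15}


LHS: A ∩ B = {13}
(A ∩ B)' = U \ (A ∩ B) = {1, 2, 3, 4, 5, 6, 7, 8, 9, 10, 11, 12, 14, 15}
A' = {3, 6, 7, 8, 9, 10, 11, 15}, B' = {1, 2, 4, 5, 10, 11, 12, 14}
Claimed RHS: A' ∪ B' = {1, 2, 3, 4, 5, 6, 7, 8, 9, 10, 11, 12, 14, 15}
Identity is VALID: LHS = RHS = {1, 2, 3, 4, 5, 6, 7, 8, 9, 10, 11, 12, 14, 15} ✓

Identity is valid. (A ∩ B)' = A' ∪ B' = {1, 2, 3, 4, 5, 6, 7, 8, 9, 10, 11, 12, 14, 15}


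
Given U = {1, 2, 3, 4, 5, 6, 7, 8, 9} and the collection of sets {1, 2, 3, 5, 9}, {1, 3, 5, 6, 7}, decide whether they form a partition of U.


A partition requires: (1) non-empty parts, (2) pairwise disjoint, (3) union = U
Parts: {1, 2, 3, 5, 9}, {1, 3, 5, 6, 7}
Union of parts: {1, 2, 3, 5, 6, 7, 9}
U = {1, 2, 3, 4, 5, 6, 7, 8, 9}
All non-empty? True
Pairwise disjoint? False
Covers U? False

No, not a valid partition


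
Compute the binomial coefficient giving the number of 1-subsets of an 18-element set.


C(n,k) = n! / (k!(n-k)!)
C(18,1) = 18! / (1!17!)
= 18

C(18,1) = 18


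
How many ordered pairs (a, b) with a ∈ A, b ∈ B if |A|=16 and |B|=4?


|A × B| = |A| × |B|
= 16 × 4
= 64

|A × B| = 64


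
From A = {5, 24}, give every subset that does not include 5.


A subset of A that omits 5 is a subset of A \ {5}, so there are 2^(n-1) = 2^1 = 2 of them.
Subsets excluding 5: ∅, {24}

Subsets excluding 5 (2 total): ∅, {24}


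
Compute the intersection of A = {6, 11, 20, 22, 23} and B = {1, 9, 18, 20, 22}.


A ∩ B = elements in both A and B
A = {6, 11, 20, 22, 23}
B = {1, 9, 18, 20, 22}
A ∩ B = {20, 22}

A ∩ B = {20, 22}


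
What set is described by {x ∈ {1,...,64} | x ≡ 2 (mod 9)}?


Checking each candidate:
Condition: x in {1,...,64} with x ≡ 2 (mod 9)
Result = {2, 11, 20, 29, 38, 47, 56}

{2, 11, 20, 29, 38, 47, 56}


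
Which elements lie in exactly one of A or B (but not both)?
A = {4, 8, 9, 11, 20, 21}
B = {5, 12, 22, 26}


A △ B = (A \ B) ∪ (B \ A) = elements in exactly one of A or B
A \ B = {4, 8, 9, 11, 20, 21}
B \ A = {5, 12, 22, 26}
A △ B = {4, 5, 8, 9, 11, 12, 20, 21, 22, 26}

A △ B = {4, 5, 8, 9, 11, 12, 20, 21, 22, 26}


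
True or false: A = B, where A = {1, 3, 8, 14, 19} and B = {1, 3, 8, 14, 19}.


Two sets are equal iff they have exactly the same elements.
A = {1, 3, 8, 14, 19}
B = {1, 3, 8, 14, 19}
Same elements → A = B

Yes, A = B


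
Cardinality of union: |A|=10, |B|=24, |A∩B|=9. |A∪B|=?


|A ∪ B| = |A| + |B| - |A ∩ B|
= 10 + 24 - 9
= 25

|A ∪ B| = 25


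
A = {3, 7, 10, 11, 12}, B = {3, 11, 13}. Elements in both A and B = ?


A = {3, 7, 10, 11, 12}
B = {3, 11, 13}
Region: in both A and B
Elements: {3, 11}

Elements in both A and B: {3, 11}


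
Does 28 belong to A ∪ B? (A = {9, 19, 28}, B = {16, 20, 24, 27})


A = {9, 19, 28}, B = {16, 20, 24, 27}
A ∪ B = all elements in A or B
A ∪ B = {9, 16, 19, 20, 24, 27, 28}
Checking if 28 ∈ A ∪ B
28 is in A ∪ B → True

28 ∈ A ∪ B


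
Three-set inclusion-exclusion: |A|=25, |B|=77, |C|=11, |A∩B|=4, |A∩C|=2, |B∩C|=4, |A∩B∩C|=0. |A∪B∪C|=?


|A∪B∪C| = |A|+|B|+|C| - |A∩B|-|A∩C|-|B∩C| + |A∩B∩C|
= 25+77+11 - 4-2-4 + 0
= 113 - 10 + 0
= 103

|A ∪ B ∪ C| = 103


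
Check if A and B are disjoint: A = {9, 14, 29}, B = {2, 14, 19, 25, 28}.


Disjoint means A ∩ B = ∅.
A ∩ B = {14}
A ∩ B ≠ ∅, so A and B are NOT disjoint.

No, A and B are not disjoint (A ∩ B = {14})


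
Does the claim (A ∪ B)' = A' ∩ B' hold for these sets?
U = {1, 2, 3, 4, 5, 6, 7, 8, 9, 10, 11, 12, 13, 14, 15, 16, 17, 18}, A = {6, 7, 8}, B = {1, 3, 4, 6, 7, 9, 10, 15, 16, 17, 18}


LHS: A ∪ B = {1, 3, 4, 6, 7, 8, 9, 10, 15, 16, 17, 18}
(A ∪ B)' = U \ (A ∪ B) = {2, 5, 11, 12, 13, 14}
A' = {1, 2, 3, 4, 5, 9, 10, 11, 12, 13, 14, 15, 16, 17, 18}, B' = {2, 5, 8, 11, 12, 13, 14}
Claimed RHS: A' ∩ B' = {2, 5, 11, 12, 13, 14}
Identity is VALID: LHS = RHS = {2, 5, 11, 12, 13, 14} ✓

Identity is valid. (A ∪ B)' = A' ∩ B' = {2, 5, 11, 12, 13, 14}


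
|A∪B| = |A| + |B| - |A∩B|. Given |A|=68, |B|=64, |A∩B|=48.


|A ∪ B| = |A| + |B| - |A ∩ B|
= 68 + 64 - 48
= 84

|A ∪ B| = 84


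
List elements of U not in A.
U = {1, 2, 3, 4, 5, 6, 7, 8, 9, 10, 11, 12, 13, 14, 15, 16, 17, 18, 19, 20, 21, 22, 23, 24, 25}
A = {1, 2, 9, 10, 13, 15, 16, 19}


Aᶜ = U \ A = elements in U but not in A
U = {1, 2, 3, 4, 5, 6, 7, 8, 9, 10, 11, 12, 13, 14, 15, 16, 17, 18, 19, 20, 21, 22, 23, 24, 25}
A = {1, 2, 9, 10, 13, 15, 16, 19}
Aᶜ = {3, 4, 5, 6, 7, 8, 11, 12, 14, 17, 18, 20, 21, 22, 23, 24, 25}

Aᶜ = {3, 4, 5, 6, 7, 8, 11, 12, 14, 17, 18, 20, 21, 22, 23, 24, 25}


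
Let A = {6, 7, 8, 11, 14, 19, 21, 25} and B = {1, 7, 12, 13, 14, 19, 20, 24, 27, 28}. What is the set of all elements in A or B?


A ∪ B = all elements in A or B (or both)
A = {6, 7, 8, 11, 14, 19, 21, 25}
B = {1, 7, 12, 13, 14, 19, 20, 24, 27, 28}
A ∪ B = {1, 6, 7, 8, 11, 12, 13, 14, 19, 20, 21, 24, 25, 27, 28}

A ∪ B = {1, 6, 7, 8, 11, 12, 13, 14, 19, 20, 21, 24, 25, 27, 28}


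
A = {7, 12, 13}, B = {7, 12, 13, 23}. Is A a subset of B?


A ⊆ B means every element of A is in B.
All elements of A are in B.
So A ⊆ B.

Yes, A ⊆ B


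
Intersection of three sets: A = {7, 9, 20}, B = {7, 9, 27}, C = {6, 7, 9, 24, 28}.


A ∩ B = {7, 9}
(A ∩ B) ∩ C = {7, 9}

A ∩ B ∩ C = {7, 9}


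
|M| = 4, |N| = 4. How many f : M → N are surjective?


n = |M| = 4, k = |N| = 4. Surjections via inclusion-exclusion:
S(n,k) = Σ(-1)^i × C(k,i) × (k-i)^n, i=0 to k
i=0: (-1)^0×C(4,0)×4^4 = 256
i=1: (-1)^1×C(4,1)×3^4 = -324
i=2: (-1)^2×C(4,2)×2^4 = 96
i=3: (-1)^3×C(4,3)×1^4 = -4
i=4: (-1)^4×C(4,4)×0^4 = 0
Total = 24

Number of surjections = 24


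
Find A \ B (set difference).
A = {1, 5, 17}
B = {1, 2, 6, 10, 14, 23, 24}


A \ B = elements in A but not in B
A = {1, 5, 17}
B = {1, 2, 6, 10, 14, 23, 24}
Remove from A any elements in B
A \ B = {5, 17}

A \ B = {5, 17}


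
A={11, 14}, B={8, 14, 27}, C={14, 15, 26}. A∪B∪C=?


A ∪ B = {8, 11, 14, 27}
(A ∪ B) ∪ C = {8, 11, 14, 15, 26, 27}

A ∪ B ∪ C = {8, 11, 14, 15, 26, 27}


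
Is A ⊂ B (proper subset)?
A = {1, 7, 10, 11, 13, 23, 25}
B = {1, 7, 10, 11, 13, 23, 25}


A ⊂ B requires: A ⊆ B AND A ≠ B.
A ⊆ B? Yes
A = B? Yes
A = B, so A is not a PROPER subset.

No, A is not a proper subset of B


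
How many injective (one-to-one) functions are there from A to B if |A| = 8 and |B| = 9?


An injection sends each of |A| = 8 inputs to a distinct output in B.
# injections = |B|·(|B|-1)·…·(|B|-|A|+1) = 9! / (9 - 8)!
= 9 × 8 × 7 × 6 × 5 × 4 × 3 × 2
= 362880

Number of injections = 362880


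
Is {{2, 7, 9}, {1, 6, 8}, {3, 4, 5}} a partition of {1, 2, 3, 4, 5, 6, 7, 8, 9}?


A partition requires: (1) non-empty parts, (2) pairwise disjoint, (3) union = U
Parts: {2, 7, 9}, {1, 6, 8}, {3, 4, 5}
Union of parts: {1, 2, 3, 4, 5, 6, 7, 8, 9}
U = {1, 2, 3, 4, 5, 6, 7, 8, 9}
All non-empty? True
Pairwise disjoint? True
Covers U? True

Yes, valid partition


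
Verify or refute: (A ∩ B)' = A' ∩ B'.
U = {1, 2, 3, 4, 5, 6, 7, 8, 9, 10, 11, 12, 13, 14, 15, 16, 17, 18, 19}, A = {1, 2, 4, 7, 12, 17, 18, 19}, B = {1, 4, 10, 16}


LHS: A ∩ B = {1, 4}
(A ∩ B)' = U \ (A ∩ B) = {2, 3, 5, 6, 7, 8, 9, 10, 11, 12, 13, 14, 15, 16, 17, 18, 19}
A' = {3, 5, 6, 8, 9, 10, 11, 13, 14, 15, 16}, B' = {2, 3, 5, 6, 7, 8, 9, 11, 12, 13, 14, 15, 17, 18, 19}
Claimed RHS: A' ∩ B' = {3, 5, 6, 8, 9, 11, 13, 14, 15}
Identity is INVALID: LHS = {2, 3, 5, 6, 7, 8, 9, 10, 11, 12, 13, 14, 15, 16, 17, 18, 19} but the RHS claimed here equals {3, 5, 6, 8, 9, 11, 13, 14, 15}. The correct form is (A ∩ B)' = A' ∪ B'.

Identity is invalid: (A ∩ B)' = {2, 3, 5, 6, 7, 8, 9, 10, 11, 12, 13, 14, 15, 16, 17, 18, 19} but A' ∩ B' = {3, 5, 6, 8, 9, 11, 13, 14, 15}. The correct De Morgan law is (A ∩ B)' = A' ∪ B'.


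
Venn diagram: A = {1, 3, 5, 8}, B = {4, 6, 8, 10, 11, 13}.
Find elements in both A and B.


A = {1, 3, 5, 8}
B = {4, 6, 8, 10, 11, 13}
Region: in both A and B
Elements: {8}

Elements in both A and B: {8}


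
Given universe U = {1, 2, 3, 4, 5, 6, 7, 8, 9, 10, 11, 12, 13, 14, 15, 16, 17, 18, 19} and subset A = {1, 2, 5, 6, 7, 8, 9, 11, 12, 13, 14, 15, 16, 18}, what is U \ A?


Aᶜ = U \ A = elements in U but not in A
U = {1, 2, 3, 4, 5, 6, 7, 8, 9, 10, 11, 12, 13, 14, 15, 16, 17, 18, 19}
A = {1, 2, 5, 6, 7, 8, 9, 11, 12, 13, 14, 15, 16, 18}
Aᶜ = {3, 4, 10, 17, 19}

Aᶜ = {3, 4, 10, 17, 19}


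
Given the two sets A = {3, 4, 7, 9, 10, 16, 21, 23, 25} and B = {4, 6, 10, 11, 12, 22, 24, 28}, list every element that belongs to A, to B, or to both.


A ∪ B = all elements in A or B (or both)
A = {3, 4, 7, 9, 10, 16, 21, 23, 25}
B = {4, 6, 10, 11, 12, 22, 24, 28}
A ∪ B = {3, 4, 6, 7, 9, 10, 11, 12, 16, 21, 22, 23, 24, 25, 28}

A ∪ B = {3, 4, 6, 7, 9, 10, 11, 12, 16, 21, 22, 23, 24, 25, 28}


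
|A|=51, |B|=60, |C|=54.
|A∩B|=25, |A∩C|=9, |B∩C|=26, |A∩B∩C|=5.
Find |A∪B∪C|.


|A∪B∪C| = |A|+|B|+|C| - |A∩B|-|A∩C|-|B∩C| + |A∩B∩C|
= 51+60+54 - 25-9-26 + 5
= 165 - 60 + 5
= 110

|A ∪ B ∪ C| = 110


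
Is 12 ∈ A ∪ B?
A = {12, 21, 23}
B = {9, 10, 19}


A = {12, 21, 23}, B = {9, 10, 19}
A ∪ B = all elements in A or B
A ∪ B = {9, 10, 12, 19, 21, 23}
Checking if 12 ∈ A ∪ B
12 is in A ∪ B → True

12 ∈ A ∪ B


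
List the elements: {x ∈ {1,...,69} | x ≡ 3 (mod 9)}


Checking each candidate:
Condition: x in {1,...,69} with x ≡ 3 (mod 9)
Result = {3, 12, 21, 30, 39, 48, 57, 66}

{3, 12, 21, 30, 39, 48, 57, 66}


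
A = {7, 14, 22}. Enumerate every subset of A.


|A| = 3, so |P(A)| = 2^3 = 8
Enumerate subsets by cardinality (0 to 3):
∅, {7}, {14}, {22}, {7, 14}, {7, 22}, {14, 22}, {7, 14, 22}

P(A) has 8 subsets: ∅, {7}, {14}, {22}, {7, 14}, {7, 22}, {14, 22}, {7, 14, 22}


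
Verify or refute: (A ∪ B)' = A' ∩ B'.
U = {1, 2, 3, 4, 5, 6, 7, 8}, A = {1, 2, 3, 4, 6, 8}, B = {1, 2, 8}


LHS: A ∪ B = {1, 2, 3, 4, 6, 8}
(A ∪ B)' = U \ (A ∪ B) = {5, 7}
A' = {5, 7}, B' = {3, 4, 5, 6, 7}
Claimed RHS: A' ∩ B' = {5, 7}
Identity is VALID: LHS = RHS = {5, 7} ✓

Identity is valid. (A ∪ B)' = A' ∩ B' = {5, 7}


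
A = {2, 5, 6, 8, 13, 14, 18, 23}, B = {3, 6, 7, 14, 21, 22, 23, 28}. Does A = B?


Two sets are equal iff they have exactly the same elements.
A = {2, 5, 6, 8, 13, 14, 18, 23}
B = {3, 6, 7, 14, 21, 22, 23, 28}
Differences: {2, 3, 5, 7, 8, 13, 18, 21, 22, 28}
A ≠ B

No, A ≠ B


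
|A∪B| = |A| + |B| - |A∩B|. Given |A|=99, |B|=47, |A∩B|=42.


|A ∪ B| = |A| + |B| - |A ∩ B|
= 99 + 47 - 42
= 104

|A ∪ B| = 104


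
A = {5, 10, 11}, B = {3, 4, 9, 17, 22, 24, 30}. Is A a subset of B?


A ⊆ B means every element of A is in B.
Elements in A not in B: {5, 10, 11}
So A ⊄ B.

No, A ⊄ B


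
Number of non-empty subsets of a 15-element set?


Total subsets = 2^n = 2^15 = 32768
Non-empty subsets exclude the empty set: 2^n - 1
= 32768 - 1
= 32767

Number of non-empty subsets = 32767


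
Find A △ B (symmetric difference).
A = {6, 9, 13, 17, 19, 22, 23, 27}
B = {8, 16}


A △ B = (A \ B) ∪ (B \ A) = elements in exactly one of A or B
A \ B = {6, 9, 13, 17, 19, 22, 23, 27}
B \ A = {8, 16}
A △ B = {6, 8, 9, 13, 16, 17, 19, 22, 23, 27}

A △ B = {6, 8, 9, 13, 16, 17, 19, 22, 23, 27}


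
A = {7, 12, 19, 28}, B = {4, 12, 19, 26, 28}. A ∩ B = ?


A ∩ B = elements in both A and B
A = {7, 12, 19, 28}
B = {4, 12, 19, 26, 28}
A ∩ B = {12, 19, 28}

A ∩ B = {12, 19, 28}


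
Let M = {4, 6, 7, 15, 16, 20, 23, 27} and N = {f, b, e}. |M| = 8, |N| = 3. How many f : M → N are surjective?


n = |M| = 8, k = |N| = 3. Surjections via inclusion-exclusion:
S(n,k) = Σ(-1)^i × C(k,i) × (k-i)^n, i=0 to k
i=0: (-1)^0×C(3,0)×3^8 = 6561
i=1: (-1)^1×C(3,1)×2^8 = -768
i=2: (-1)^2×C(3,2)×1^8 = 3
i=3: (-1)^3×C(3,3)×0^8 = 0
Total = 5796

Number of surjections = 5796


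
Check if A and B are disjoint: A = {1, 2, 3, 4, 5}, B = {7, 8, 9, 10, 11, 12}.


Disjoint means A ∩ B = ∅.
A ∩ B = ∅
A ∩ B = ∅, so A and B are disjoint.

Yes, A and B are disjoint


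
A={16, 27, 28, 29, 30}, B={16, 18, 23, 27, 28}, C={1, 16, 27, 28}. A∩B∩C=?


A ∩ B = {16, 27, 28}
(A ∩ B) ∩ C = {16, 27, 28}

A ∩ B ∩ C = {16, 27, 28}


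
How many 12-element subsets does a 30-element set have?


C(n,k) = n! / (k!(n-k)!)
C(30,12) = 30! / (12!18!)
= 86493225

C(30,12) = 86493225


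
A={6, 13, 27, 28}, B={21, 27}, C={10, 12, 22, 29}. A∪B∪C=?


A ∪ B = {6, 13, 21, 27, 28}
(A ∪ B) ∪ C = {6, 10, 12, 13, 21, 22, 27, 28, 29}

A ∪ B ∪ C = {6, 10, 12, 13, 21, 22, 27, 28, 29}


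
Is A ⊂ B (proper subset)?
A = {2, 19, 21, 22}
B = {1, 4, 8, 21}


A ⊂ B requires: A ⊆ B AND A ≠ B.
A ⊆ B? No
A ⊄ B, so A is not a proper subset.

No, A is not a proper subset of B


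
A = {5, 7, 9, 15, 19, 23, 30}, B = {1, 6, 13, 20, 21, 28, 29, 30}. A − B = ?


A \ B = elements in A but not in B
A = {5, 7, 9, 15, 19, 23, 30}
B = {1, 6, 13, 20, 21, 28, 29, 30}
Remove from A any elements in B
A \ B = {5, 7, 9, 15, 19, 23}

A \ B = {5, 7, 9, 15, 19, 23}


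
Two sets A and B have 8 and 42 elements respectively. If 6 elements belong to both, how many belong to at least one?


|A ∪ B| = |A| + |B| - |A ∩ B|
= 8 + 42 - 6
= 44

|A ∪ B| = 44


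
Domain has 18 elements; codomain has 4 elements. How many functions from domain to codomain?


Each of |A| = 18 inputs maps to any of |B| = 4 outputs.
# functions = |B|^|A| = 4^18
= 68719476736

Number of functions = 68719476736
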